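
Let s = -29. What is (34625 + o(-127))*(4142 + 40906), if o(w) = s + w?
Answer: 1552759512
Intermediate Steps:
o(w) = -29 + w
(34625 + o(-127))*(4142 + 40906) = (34625 + (-29 - 127))*(4142 + 40906) = (34625 - 156)*45048 = 34469*45048 = 1552759512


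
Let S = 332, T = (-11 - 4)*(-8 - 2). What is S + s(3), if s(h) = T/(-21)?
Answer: 2274/7 ≈ 324.86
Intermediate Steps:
T = 150 (T = -15*(-10) = 150)
s(h) = -50/7 (s(h) = 150/(-21) = 150*(-1/21) = -50/7)
S + s(3) = 332 - 50/7 = 2274/7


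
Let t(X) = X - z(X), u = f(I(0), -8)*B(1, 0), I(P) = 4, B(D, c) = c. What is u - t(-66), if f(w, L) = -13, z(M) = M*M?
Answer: 4422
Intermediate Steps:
z(M) = M²
u = 0 (u = -13*0 = 0)
t(X) = X - X²
u - t(-66) = 0 - (-66)*(1 - 1*(-66)) = 0 - (-66)*(1 + 66) = 0 - (-66)*67 = 0 - 1*(-4422) = 0 + 4422 = 4422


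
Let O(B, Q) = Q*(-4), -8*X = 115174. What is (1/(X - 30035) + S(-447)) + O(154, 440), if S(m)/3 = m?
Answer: -551131431/177727 ≈ -3101.0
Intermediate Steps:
X = -57587/4 (X = -⅛*115174 = -57587/4 ≈ -14397.)
S(m) = 3*m
O(B, Q) = -4*Q
(1/(X - 30035) + S(-447)) + O(154, 440) = (1/(-57587/4 - 30035) + 3*(-447)) - 4*440 = (1/(-177727/4) - 1341) - 1760 = (-4/177727 - 1341) - 1760 = -238331911/177727 - 1760 = -551131431/177727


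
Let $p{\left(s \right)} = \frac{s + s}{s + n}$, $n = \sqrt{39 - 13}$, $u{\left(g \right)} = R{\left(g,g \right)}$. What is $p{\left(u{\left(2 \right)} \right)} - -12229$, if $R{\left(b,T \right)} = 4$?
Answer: $\frac{61129}{5} + \frac{4 \sqrt{26}}{5} \approx 12230.0$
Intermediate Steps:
$u{\left(g \right)} = 4$
$n = \sqrt{26} \approx 5.099$
$p{\left(s \right)} = \frac{2 s}{s + \sqrt{26}}$ ($p{\left(s \right)} = \frac{s + s}{s + \sqrt{26}} = \frac{2 s}{s + \sqrt{26}}$)
$p{\left(u{\left(2 \right)} \right)} - -12229 = 2 \cdot 4 \frac{1}{4 + \sqrt{26}} - -12229 = \frac{8}{4 + \sqrt{26}} + 12229 = 12229 + \frac{8}{4 + \sqrt{26}}$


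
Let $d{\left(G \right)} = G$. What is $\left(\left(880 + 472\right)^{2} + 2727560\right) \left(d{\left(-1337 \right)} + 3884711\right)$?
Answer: $17690570455536$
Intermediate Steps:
$\left(\left(880 + 472\right)^{2} + 2727560\right) \left(d{\left(-1337 \right)} + 3884711\right) = \left(\left(880 + 472\right)^{2} + 2727560\right) \left(-1337 + 3884711\right) = \left(1352^{2} + 2727560\right) 3883374 = \left(1827904 + 2727560\right) 3883374 = 4555464 \cdot 3883374 = 17690570455536$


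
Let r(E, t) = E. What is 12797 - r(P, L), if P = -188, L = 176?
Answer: 12985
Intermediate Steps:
12797 - r(P, L) = 12797 - 1*(-188) = 12797 + 188 = 12985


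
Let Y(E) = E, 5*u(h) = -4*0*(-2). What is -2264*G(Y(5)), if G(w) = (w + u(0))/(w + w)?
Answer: -1132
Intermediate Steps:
u(h) = 0 (u(h) = (-4*0*(-2))/5 = (0*(-2))/5 = (⅕)*0 = 0)
G(w) = ½ (G(w) = (w + 0)/(w + w) = w/((2*w)) = w*(1/(2*w)) = ½)
-2264*G(Y(5)) = -2264*½ = -1132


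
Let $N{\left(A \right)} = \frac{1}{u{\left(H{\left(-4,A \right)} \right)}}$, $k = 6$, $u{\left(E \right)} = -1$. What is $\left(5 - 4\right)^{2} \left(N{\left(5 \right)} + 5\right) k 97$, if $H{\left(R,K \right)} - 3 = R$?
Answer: $2328$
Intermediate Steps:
$H{\left(R,K \right)} = 3 + R$
$N{\left(A \right)} = -1$ ($N{\left(A \right)} = \frac{1}{-1} = -1$)
$\left(5 - 4\right)^{2} \left(N{\left(5 \right)} + 5\right) k 97 = \left(5 - 4\right)^{2} \left(-1 + 5\right) 6 \cdot 97 = 1^{2} \cdot 4 \cdot 6 \cdot 97 = 1 \cdot 24 \cdot 97 = 24 \cdot 97 = 2328$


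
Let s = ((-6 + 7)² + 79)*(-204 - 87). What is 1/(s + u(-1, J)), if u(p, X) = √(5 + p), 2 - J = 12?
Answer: -1/23278 ≈ -4.2959e-5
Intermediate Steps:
J = -10 (J = 2 - 1*12 = 2 - 12 = -10)
s = -23280 (s = (1² + 79)*(-291) = (1 + 79)*(-291) = 80*(-291) = -23280)
1/(s + u(-1, J)) = 1/(-23280 + √(5 - 1)) = 1/(-23280 + √4) = 1/(-23280 + 2) = 1/(-23278) = -1/23278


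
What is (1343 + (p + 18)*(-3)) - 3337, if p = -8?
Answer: -2024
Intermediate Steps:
(1343 + (p + 18)*(-3)) - 3337 = (1343 + (-8 + 18)*(-3)) - 3337 = (1343 + 10*(-3)) - 3337 = (1343 - 30) - 3337 = 1313 - 3337 = -2024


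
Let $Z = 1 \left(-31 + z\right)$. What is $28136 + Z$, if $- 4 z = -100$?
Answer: $28130$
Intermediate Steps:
$z = 25$ ($z = \left(- \frac{1}{4}\right) \left(-100\right) = 25$)
$Z = -6$ ($Z = 1 \left(-31 + 25\right) = 1 \left(-6\right) = -6$)
$28136 + Z = 28136 - 6 = 28130$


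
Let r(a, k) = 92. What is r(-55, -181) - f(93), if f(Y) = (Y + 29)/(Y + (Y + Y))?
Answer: 25546/279 ≈ 91.563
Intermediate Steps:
f(Y) = (29 + Y)/(3*Y) (f(Y) = (29 + Y)/(Y + 2*Y) = (29 + Y)/((3*Y)) = (29 + Y)*(1/(3*Y)) = (29 + Y)/(3*Y))
r(-55, -181) - f(93) = 92 - (29 + 93)/(3*93) = 92 - 122/(3*93) = 92 - 1*122/279 = 92 - 122/279 = 25546/279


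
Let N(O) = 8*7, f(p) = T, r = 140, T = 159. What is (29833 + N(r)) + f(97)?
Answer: 30048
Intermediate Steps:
f(p) = 159
N(O) = 56
(29833 + N(r)) + f(97) = (29833 + 56) + 159 = 29889 + 159 = 30048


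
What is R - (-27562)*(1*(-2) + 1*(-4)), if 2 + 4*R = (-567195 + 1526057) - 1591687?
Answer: -1294315/4 ≈ -3.2358e+5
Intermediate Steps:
R = -632827/4 (R = -½ + ((-567195 + 1526057) - 1591687)/4 = -½ + (958862 - 1591687)/4 = -½ + (¼)*(-632825) = -½ - 632825/4 = -632827/4 ≈ -1.5821e+5)
R - (-27562)*(1*(-2) + 1*(-4)) = -632827/4 - (-27562)*(1*(-2) + 1*(-4)) = -632827/4 - (-27562)*(-2 - 4) = -632827/4 - (-27562)*(-6) = -632827/4 - 1*165372 = -632827/4 - 165372 = -1294315/4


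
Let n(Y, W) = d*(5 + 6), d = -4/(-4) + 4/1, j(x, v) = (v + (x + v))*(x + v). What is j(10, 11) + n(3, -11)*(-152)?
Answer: -7688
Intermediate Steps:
j(x, v) = (v + x)*(x + 2*v) (j(x, v) = (v + (v + x))*(v + x) = (x + 2*v)*(v + x) = (v + x)*(x + 2*v))
d = 5 (d = -4*(-1/4) + 4*1 = 1 + 4 = 5)
n(Y, W) = 55 (n(Y, W) = 5*(5 + 6) = 5*11 = 55)
j(10, 11) + n(3, -11)*(-152) = (10**2 + 2*11**2 + 3*11*10) + 55*(-152) = (100 + 2*121 + 330) - 8360 = (100 + 242 + 330) - 8360 = 672 - 8360 = -7688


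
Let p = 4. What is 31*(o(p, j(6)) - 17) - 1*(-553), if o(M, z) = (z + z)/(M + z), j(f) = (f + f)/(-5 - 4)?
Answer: -5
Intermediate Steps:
j(f) = -2*f/9 (j(f) = (2*f)/(-9) = (2*f)*(-⅑) = -2*f/9)
o(M, z) = 2*z/(M + z) (o(M, z) = (2*z)/(M + z) = 2*z/(M + z))
31*(o(p, j(6)) - 17) - 1*(-553) = 31*(2*(-2/9*6)/(4 - 2/9*6) - 17) - 1*(-553) = 31*(2*(-4/3)/(4 - 4/3) - 17) + 553 = 31*(2*(-4/3)/(8/3) - 17) + 553 = 31*(2*(-4/3)*(3/8) - 17) + 553 = 31*(-1 - 17) + 553 = 31*(-18) + 553 = -558 + 553 = -5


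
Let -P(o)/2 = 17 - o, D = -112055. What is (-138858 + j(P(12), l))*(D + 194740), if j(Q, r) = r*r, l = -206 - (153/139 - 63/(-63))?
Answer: -152649900174270/19321 ≈ -7.9007e+9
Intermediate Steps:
P(o) = -34 + 2*o (P(o) = -2*(17 - o) = -34 + 2*o)
l = -28926/139 (l = -206 - (153*(1/139) - 63*(-1/63)) = -206 - (153/139 + 1) = -206 - 1*292/139 = -206 - 292/139 = -28926/139 ≈ -208.10)
j(Q, r) = r²
(-138858 + j(P(12), l))*(D + 194740) = (-138858 + (-28926/139)²)*(-112055 + 194740) = (-138858 + 836713476/19321)*82685 = -1846161942/19321*82685 = -152649900174270/19321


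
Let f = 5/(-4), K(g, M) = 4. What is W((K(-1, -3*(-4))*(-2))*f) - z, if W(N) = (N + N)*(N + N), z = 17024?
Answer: -16624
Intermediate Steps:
f = -5/4 (f = 5*(-¼) = -5/4 ≈ -1.2500)
W(N) = 4*N² (W(N) = (2*N)*(2*N) = 4*N²)
W((K(-1, -3*(-4))*(-2))*f) - z = 4*((4*(-2))*(-5/4))² - 1*17024 = 4*(-8*(-5/4))² - 17024 = 4*10² - 17024 = 4*100 - 17024 = 400 - 17024 = -16624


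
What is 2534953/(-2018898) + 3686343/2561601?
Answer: 45181541441/246267196938 ≈ 0.18347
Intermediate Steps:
2534953/(-2018898) + 3686343/2561601 = 2534953*(-1/2018898) + 3686343*(1/2561601) = -2534953/2018898 + 1228781/853867 = 45181541441/246267196938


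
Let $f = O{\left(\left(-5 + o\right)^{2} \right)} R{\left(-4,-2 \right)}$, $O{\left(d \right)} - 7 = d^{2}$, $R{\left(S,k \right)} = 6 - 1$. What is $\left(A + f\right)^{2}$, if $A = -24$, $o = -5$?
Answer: $2501100121$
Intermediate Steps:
$R{\left(S,k \right)} = 5$ ($R{\left(S,k \right)} = 6 - 1 = 5$)
$O{\left(d \right)} = 7 + d^{2}$
$f = 50035$ ($f = \left(7 + \left(\left(-5 - 5\right)^{2}\right)^{2}\right) 5 = \left(7 + \left(\left(-10\right)^{2}\right)^{2}\right) 5 = \left(7 + 100^{2}\right) 5 = \left(7 + 10000\right) 5 = 10007 \cdot 5 = 50035$)
$\left(A + f\right)^{2} = \left(-24 + 50035\right)^{2} = 50011^{2} = 2501100121$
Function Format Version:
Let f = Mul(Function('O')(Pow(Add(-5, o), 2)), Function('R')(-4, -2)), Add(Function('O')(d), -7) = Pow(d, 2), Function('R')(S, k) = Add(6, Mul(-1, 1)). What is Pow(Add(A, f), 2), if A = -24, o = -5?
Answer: 2501100121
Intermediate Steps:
Function('R')(S, k) = 5 (Function('R')(S, k) = Add(6, -1) = 5)
Function('O')(d) = Add(7, Pow(d, 2))
f = 50035 (f = Mul(Add(7, Pow(Pow(Add(-5, -5), 2), 2)), 5) = Mul(Add(7, Pow(Pow(-10, 2), 2)), 5) = Mul(Add(7, Pow(100, 2)), 5) = Mul(Add(7, 10000), 5) = Mul(10007, 5) = 50035)
Pow(Add(A, f), 2) = Pow(Add(-24, 50035), 2) = Pow(50011, 2) = 2501100121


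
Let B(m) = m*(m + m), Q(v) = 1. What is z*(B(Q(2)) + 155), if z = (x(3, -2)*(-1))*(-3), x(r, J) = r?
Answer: 1413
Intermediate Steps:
B(m) = 2*m² (B(m) = m*(2*m) = 2*m²)
z = 9 (z = (3*(-1))*(-3) = -3*(-3) = 9)
z*(B(Q(2)) + 155) = 9*(2*1² + 155) = 9*(2*1 + 155) = 9*(2 + 155) = 9*157 = 1413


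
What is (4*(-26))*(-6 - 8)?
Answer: 1456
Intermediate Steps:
(4*(-26))*(-6 - 8) = -104*(-14) = 1456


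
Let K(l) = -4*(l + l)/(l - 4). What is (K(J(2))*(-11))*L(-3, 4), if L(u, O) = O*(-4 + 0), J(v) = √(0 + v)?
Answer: 1408/7 + 2816*√2/7 ≈ 770.06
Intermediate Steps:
J(v) = √v
L(u, O) = -4*O (L(u, O) = O*(-4) = -4*O)
K(l) = -8*l/(-4 + l) (K(l) = -4*2*l/(-4 + l) = -8*l/(-4 + l))
(K(J(2))*(-11))*L(-3, 4) = (-8*√2/(-4 + √2)*(-11))*(-4*4) = (88*√2/(-4 + √2))*(-16) = -1408*√2/(-4 + √2)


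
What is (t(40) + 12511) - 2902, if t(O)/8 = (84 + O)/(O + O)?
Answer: 48107/5 ≈ 9621.4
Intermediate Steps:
t(O) = 4*(84 + O)/O (t(O) = 8*((84 + O)/(O + O)) = 8*((84 + O)/((2*O))) = 8*((84 + O)*(1/(2*O))) = 8*((84 + O)/(2*O)) = 4*(84 + O)/O)
(t(40) + 12511) - 2902 = ((4 + 336/40) + 12511) - 2902 = ((4 + 336*(1/40)) + 12511) - 2902 = ((4 + 42/5) + 12511) - 2902 = (62/5 + 12511) - 2902 = 62617/5 - 2902 = 48107/5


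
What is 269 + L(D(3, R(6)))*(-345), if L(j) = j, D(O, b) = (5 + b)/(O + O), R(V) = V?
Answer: -727/2 ≈ -363.50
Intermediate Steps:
D(O, b) = (5 + b)/(2*O) (D(O, b) = (5 + b)/((2*O)) = (5 + b)*(1/(2*O)) = (5 + b)/(2*O))
269 + L(D(3, R(6)))*(-345) = 269 + ((½)*(5 + 6)/3)*(-345) = 269 + ((½)*(⅓)*11)*(-345) = 269 + (11/6)*(-345) = 269 - 1265/2 = -727/2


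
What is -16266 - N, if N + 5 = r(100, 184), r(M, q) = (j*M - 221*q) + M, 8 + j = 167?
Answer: 8403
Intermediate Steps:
j = 159 (j = -8 + 167 = 159)
r(M, q) = -221*q + 160*M (r(M, q) = (159*M - 221*q) + M = (-221*q + 159*M) + M = -221*q + 160*M)
N = -24669 (N = -5 + (-221*184 + 160*100) = -5 + (-40664 + 16000) = -5 - 24664 = -24669)
-16266 - N = -16266 - 1*(-24669) = -16266 + 24669 = 8403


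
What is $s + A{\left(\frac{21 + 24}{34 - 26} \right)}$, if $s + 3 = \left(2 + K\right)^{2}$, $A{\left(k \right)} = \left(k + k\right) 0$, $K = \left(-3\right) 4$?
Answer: $97$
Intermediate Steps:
$K = -12$
$A{\left(k \right)} = 0$ ($A{\left(k \right)} = 2 k 0 = 0$)
$s = 97$ ($s = -3 + \left(2 - 12\right)^{2} = -3 + \left(-10\right)^{2} = -3 + 100 = 97$)
$s + A{\left(\frac{21 + 24}{34 - 26} \right)} = 97 + 0 = 97$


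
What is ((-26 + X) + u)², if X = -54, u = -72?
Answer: 23104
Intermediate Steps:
((-26 + X) + u)² = ((-26 - 54) - 72)² = (-80 - 72)² = (-152)² = 23104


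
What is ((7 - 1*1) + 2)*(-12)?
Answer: -96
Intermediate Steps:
((7 - 1*1) + 2)*(-12) = ((7 - 1) + 2)*(-12) = (6 + 2)*(-12) = 8*(-12) = -96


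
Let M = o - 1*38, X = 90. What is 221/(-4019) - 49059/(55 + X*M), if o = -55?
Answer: 195330506/33417985 ≈ 5.8451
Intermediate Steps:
M = -93 (M = -55 - 1*38 = -55 - 38 = -93)
221/(-4019) - 49059/(55 + X*M) = 221/(-4019) - 49059/(55 + 90*(-93)) = 221*(-1/4019) - 49059/(55 - 8370) = -221/4019 - 49059/(-8315) = -221/4019 - 49059*(-1/8315) = -221/4019 + 49059/8315 = 195330506/33417985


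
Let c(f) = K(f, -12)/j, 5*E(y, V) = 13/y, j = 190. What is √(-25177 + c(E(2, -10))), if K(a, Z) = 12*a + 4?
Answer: I*√227221494/95 ≈ 158.67*I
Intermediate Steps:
K(a, Z) = 4 + 12*a
E(y, V) = 13/(5*y) (E(y, V) = (13/y)/5 = 13/(5*y))
c(f) = 2/95 + 6*f/95 (c(f) = (4 + 12*f)/190 = (4 + 12*f)*(1/190) = 2/95 + 6*f/95)
√(-25177 + c(E(2, -10))) = √(-25177 + (2/95 + 6*((13/5)/2)/95)) = √(-25177 + (2/95 + 6*((13/5)*(½))/95)) = √(-25177 + (2/95 + (6/95)*(13/10))) = √(-25177 + (2/95 + 39/475)) = √(-25177 + 49/475) = √(-11959026/475) = I*√227221494/95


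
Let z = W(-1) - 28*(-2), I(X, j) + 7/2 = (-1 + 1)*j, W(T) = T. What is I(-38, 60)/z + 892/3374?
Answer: 37251/185570 ≈ 0.20074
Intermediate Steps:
I(X, j) = -7/2 (I(X, j) = -7/2 + (-1 + 1)*j = -7/2 + 0*j = -7/2 + 0 = -7/2)
z = 55 (z = -1 - 28*(-2) = -1 + 56 = 55)
I(-38, 60)/z + 892/3374 = -7/2/55 + 892/3374 = -7/2*1/55 + 892*(1/3374) = -7/110 + 446/1687 = 37251/185570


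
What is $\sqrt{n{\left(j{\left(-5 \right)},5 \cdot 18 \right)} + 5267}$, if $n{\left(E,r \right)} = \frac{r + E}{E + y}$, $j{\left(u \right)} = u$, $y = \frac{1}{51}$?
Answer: $\frac{\sqrt{338704682}}{254} \approx 72.456$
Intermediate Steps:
$y = \frac{1}{51} \approx 0.019608$
$n{\left(E,r \right)} = \frac{E + r}{\frac{1}{51} + E}$ ($n{\left(E,r \right)} = \frac{r + E}{E + \frac{1}{51}} = \frac{E + r}{\frac{1}{51} + E}$)
$\sqrt{n{\left(j{\left(-5 \right)},5 \cdot 18 \right)} + 5267} = \sqrt{\frac{51 \left(-5 + 5 \cdot 18\right)}{1 + 51 \left(-5\right)} + 5267} = \sqrt{\frac{51 \left(-5 + 90\right)}{1 - 255} + 5267} = \sqrt{51 \frac{1}{-254} \cdot 85 + 5267} = \sqrt{51 \left(- \frac{1}{254}\right) 85 + 5267} = \sqrt{- \frac{4335}{254} + 5267} = \sqrt{\frac{1333483}{254}} = \frac{\sqrt{338704682}}{254}$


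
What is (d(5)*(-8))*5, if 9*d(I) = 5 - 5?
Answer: 0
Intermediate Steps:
d(I) = 0 (d(I) = (5 - 5)/9 = (⅑)*0 = 0)
(d(5)*(-8))*5 = (0*(-8))*5 = 0*5 = 0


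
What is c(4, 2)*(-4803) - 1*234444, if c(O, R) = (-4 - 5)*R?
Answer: -147990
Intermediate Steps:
c(O, R) = -9*R
c(4, 2)*(-4803) - 1*234444 = -9*2*(-4803) - 1*234444 = -18*(-4803) - 234444 = 86454 - 234444 = -147990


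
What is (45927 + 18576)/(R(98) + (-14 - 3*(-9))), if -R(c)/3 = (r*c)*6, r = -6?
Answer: 64503/10597 ≈ 6.0869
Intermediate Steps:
R(c) = 108*c (R(c) = -3*(-6*c)*6 = -(-108)*c = 108*c)
(45927 + 18576)/(R(98) + (-14 - 3*(-9))) = (45927 + 18576)/(108*98 + (-14 - 3*(-9))) = 64503/(10584 + (-14 + 27)) = 64503/(10584 + 13) = 64503/10597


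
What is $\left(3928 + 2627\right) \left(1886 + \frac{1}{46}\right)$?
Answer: $\frac{24725745}{2} \approx 1.2363 \cdot 10^{7}$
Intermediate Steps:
$\left(3928 + 2627\right) \left(1886 + \frac{1}{46}\right) = 6555 \left(1886 + \frac{1}{46}\right) = 6555 \cdot \frac{86757}{46} = \frac{24725745}{2}$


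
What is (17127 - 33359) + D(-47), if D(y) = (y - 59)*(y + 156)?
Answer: -27786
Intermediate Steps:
D(y) = (-59 + y)*(156 + y)
(17127 - 33359) + D(-47) = (17127 - 33359) + (-9204 + (-47)² + 97*(-47)) = -16232 + (-9204 + 2209 - 4559) = -16232 - 11554 = -27786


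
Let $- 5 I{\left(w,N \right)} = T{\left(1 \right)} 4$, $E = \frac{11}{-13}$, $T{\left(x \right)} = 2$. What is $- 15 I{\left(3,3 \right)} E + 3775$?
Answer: $\frac{48811}{13} \approx 3754.7$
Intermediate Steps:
$E = - \frac{11}{13}$ ($E = 11 \left(- \frac{1}{13}\right) = - \frac{11}{13} \approx -0.84615$)
$I{\left(w,N \right)} = - \frac{8}{5}$ ($I{\left(w,N \right)} = - \frac{2 \cdot 4}{5} = \left(- \frac{1}{5}\right) 8 = - \frac{8}{5}$)
$- 15 I{\left(3,3 \right)} E + 3775 = \left(-15\right) \left(- \frac{8}{5}\right) \left(- \frac{11}{13}\right) + 3775 = 24 \left(- \frac{11}{13}\right) + 3775 = - \frac{264}{13} + 3775 = \frac{48811}{13}$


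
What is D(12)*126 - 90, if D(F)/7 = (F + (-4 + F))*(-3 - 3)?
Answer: -105930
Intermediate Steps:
D(F) = 168 - 84*F (D(F) = 7*((F + (-4 + F))*(-3 - 3)) = 7*((-4 + 2*F)*(-6)) = 7*(24 - 12*F) = 168 - 84*F)
D(12)*126 - 90 = (168 - 84*12)*126 - 90 = (168 - 1008)*126 - 90 = -840*126 - 90 = -105840 - 90 = -105930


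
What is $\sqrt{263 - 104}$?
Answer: $\sqrt{159} \approx 12.61$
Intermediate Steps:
$\sqrt{263 - 104} = \sqrt{159}$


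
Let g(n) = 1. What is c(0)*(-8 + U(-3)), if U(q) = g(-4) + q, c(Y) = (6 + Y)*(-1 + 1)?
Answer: 0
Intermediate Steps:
c(Y) = 0 (c(Y) = (6 + Y)*0 = 0)
U(q) = 1 + q
c(0)*(-8 + U(-3)) = 0*(-8 + (1 - 3)) = 0*(-8 - 2) = 0*(-10) = 0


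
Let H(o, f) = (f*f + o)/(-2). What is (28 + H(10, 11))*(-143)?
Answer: 10725/2 ≈ 5362.5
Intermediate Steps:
H(o, f) = -o/2 - f²/2 (H(o, f) = (f² + o)*(-½) = (o + f²)*(-½) = -o/2 - f²/2)
(28 + H(10, 11))*(-143) = (28 + (-½*10 - ½*11²))*(-143) = (28 + (-5 - ½*121))*(-143) = (28 + (-5 - 121/2))*(-143) = (28 - 131/2)*(-143) = -75/2*(-143) = 10725/2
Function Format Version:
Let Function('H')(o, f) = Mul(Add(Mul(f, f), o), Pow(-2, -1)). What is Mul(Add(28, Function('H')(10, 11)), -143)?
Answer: Rational(10725, 2) ≈ 5362.5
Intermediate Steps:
Function('H')(o, f) = Add(Mul(Rational(-1, 2), o), Mul(Rational(-1, 2), Pow(f, 2))) (Function('H')(o, f) = Mul(Add(Pow(f, 2), o), Rational(-1, 2)) = Mul(Add(o, Pow(f, 2)), Rational(-1, 2)) = Add(Mul(Rational(-1, 2), o), Mul(Rational(-1, 2), Pow(f, 2))))
Mul(Add(28, Function('H')(10, 11)), -143) = Mul(Add(28, Add(Mul(Rational(-1, 2), 10), Mul(Rational(-1, 2), Pow(11, 2)))), -143) = Mul(Add(28, Add(-5, Mul(Rational(-1, 2), 121))), -143) = Mul(Add(28, Add(-5, Rational(-121, 2))), -143) = Mul(Add(28, Rational(-131, 2)), -143) = Mul(Rational(-75, 2), -143) = Rational(10725, 2)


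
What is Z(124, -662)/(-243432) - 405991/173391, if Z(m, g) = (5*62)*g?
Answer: -5270658341/3517409826 ≈ -1.4984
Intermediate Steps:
Z(m, g) = 310*g
Z(124, -662)/(-243432) - 405991/173391 = (310*(-662))/(-243432) - 405991/173391 = -205220*(-1/243432) - 405991*1/173391 = 51305/60858 - 405991/173391 = -5270658341/3517409826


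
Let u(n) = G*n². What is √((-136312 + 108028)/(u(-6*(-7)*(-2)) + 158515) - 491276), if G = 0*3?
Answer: 4*I*√15745279467290/22645 ≈ 700.91*I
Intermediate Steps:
G = 0
u(n) = 0 (u(n) = 0*n² = 0)
√((-136312 + 108028)/(u(-6*(-7)*(-2)) + 158515) - 491276) = √((-136312 + 108028)/(0 + 158515) - 491276) = √(-28284/158515 - 491276) = √(-77874643424/158515) = 4*I*√15745279467290/22645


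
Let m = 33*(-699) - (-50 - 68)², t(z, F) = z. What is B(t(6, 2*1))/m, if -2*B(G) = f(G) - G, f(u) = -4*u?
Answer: -15/36991 ≈ -0.00040550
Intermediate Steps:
m = -36991 (m = -23067 - 1*(-118)² = -23067 - 1*13924 = -23067 - 13924 = -36991)
B(G) = 5*G/2 (B(G) = -(-4*G - G)/2 = -(-5)*G/2 = 5*G/2)
B(t(6, 2*1))/m = ((5/2)*6)/(-36991) = 15*(-1/36991) = -15/36991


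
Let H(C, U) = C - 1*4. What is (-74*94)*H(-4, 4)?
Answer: 55648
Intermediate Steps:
H(C, U) = -4 + C (H(C, U) = C - 4 = -4 + C)
(-74*94)*H(-4, 4) = (-74*94)*(-4 - 4) = -6956*(-8) = 55648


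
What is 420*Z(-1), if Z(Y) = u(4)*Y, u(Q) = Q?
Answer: -1680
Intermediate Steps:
Z(Y) = 4*Y
420*Z(-1) = 420*(4*(-1)) = 420*(-4) = -1680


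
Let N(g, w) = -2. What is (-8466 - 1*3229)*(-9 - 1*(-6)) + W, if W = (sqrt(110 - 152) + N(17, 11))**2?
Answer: 35047 - 4*I*sqrt(42) ≈ 35047.0 - 25.923*I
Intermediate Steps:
W = (-2 + I*sqrt(42))**2 (W = (sqrt(110 - 152) - 2)**2 = (sqrt(-42) - 2)**2 = (I*sqrt(42) - 2)**2 = (-2 + I*sqrt(42))**2 ≈ -38.0 - 25.923*I)
(-8466 - 1*3229)*(-9 - 1*(-6)) + W = (-8466 - 1*3229)*(-9 - 1*(-6)) + (2 - I*sqrt(42))**2 = (-8466 - 3229)*(-9 + 6) + (2 - I*sqrt(42))**2 = -11695*(-3) + (2 - I*sqrt(42))**2 = 35085 + (2 - I*sqrt(42))**2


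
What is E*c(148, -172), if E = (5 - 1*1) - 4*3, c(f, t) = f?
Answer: -1184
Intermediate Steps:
E = -8 (E = (5 - 1) - 12 = 4 - 12 = -8)
E*c(148, -172) = -8*148 = -1184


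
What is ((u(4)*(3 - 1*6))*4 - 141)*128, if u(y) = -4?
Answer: -11904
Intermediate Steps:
((u(4)*(3 - 1*6))*4 - 141)*128 = (-4*(3 - 1*6)*4 - 141)*128 = (-4*(3 - 6)*4 - 141)*128 = (-4*(-3)*4 - 141)*128 = (12*4 - 141)*128 = (48 - 141)*128 = -93*128 = -11904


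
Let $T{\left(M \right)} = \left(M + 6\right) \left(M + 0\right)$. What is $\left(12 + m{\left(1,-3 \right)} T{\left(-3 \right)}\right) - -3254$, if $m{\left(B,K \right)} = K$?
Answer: $3293$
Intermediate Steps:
$T{\left(M \right)} = M \left(6 + M\right)$ ($T{\left(M \right)} = \left(6 + M\right) M = M \left(6 + M\right)$)
$\left(12 + m{\left(1,-3 \right)} T{\left(-3 \right)}\right) - -3254 = \left(12 - 3 \left(- 3 \left(6 - 3\right)\right)\right) - -3254 = \left(12 - 3 \left(\left(-3\right) 3\right)\right) + 3254 = \left(12 - -27\right) + 3254 = \left(12 + 27\right) + 3254 = 39 + 3254 = 3293$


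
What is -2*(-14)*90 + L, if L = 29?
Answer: 2549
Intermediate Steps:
-2*(-14)*90 + L = -2*(-14)*90 + 29 = 28*90 + 29 = 2520 + 29 = 2549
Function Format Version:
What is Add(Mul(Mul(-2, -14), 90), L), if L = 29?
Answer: 2549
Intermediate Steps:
Add(Mul(Mul(-2, -14), 90), L) = Add(Mul(Mul(-2, -14), 90), 29) = Add(Mul(28, 90), 29) = Add(2520, 29) = 2549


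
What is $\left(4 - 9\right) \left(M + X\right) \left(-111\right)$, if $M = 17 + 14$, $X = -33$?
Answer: $-1110$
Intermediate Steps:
$M = 31$
$\left(4 - 9\right) \left(M + X\right) \left(-111\right) = \left(4 - 9\right) \left(31 - 33\right) \left(-111\right) = \left(-5\right) \left(-2\right) \left(-111\right) = 10 \left(-111\right) = -1110$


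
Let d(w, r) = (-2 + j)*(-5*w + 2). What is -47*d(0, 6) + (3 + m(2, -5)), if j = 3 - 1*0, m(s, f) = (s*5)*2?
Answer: -71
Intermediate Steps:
m(s, f) = 10*s (m(s, f) = (5*s)*2 = 10*s)
j = 3 (j = 3 + 0 = 3)
d(w, r) = 2 - 5*w (d(w, r) = (-2 + 3)*(-5*w + 2) = 1*(2 - 5*w) = 2 - 5*w)
-47*d(0, 6) + (3 + m(2, -5)) = -47*(2 - 5*0) + (3 + 10*2) = -47*(2 + 0) + (3 + 20) = -47*2 + 23 = -94 + 23 = -71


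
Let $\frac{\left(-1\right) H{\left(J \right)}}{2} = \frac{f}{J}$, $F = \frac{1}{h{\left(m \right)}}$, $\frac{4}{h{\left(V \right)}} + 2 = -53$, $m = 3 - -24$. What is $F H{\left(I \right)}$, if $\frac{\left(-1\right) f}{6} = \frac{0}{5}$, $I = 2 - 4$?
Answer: $0$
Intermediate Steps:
$m = 27$ ($m = 3 + 24 = 27$)
$h{\left(V \right)} = - \frac{4}{55}$ ($h{\left(V \right)} = \frac{4}{-2 - 53} = \frac{4}{-55} = 4 \left(- \frac{1}{55}\right) = - \frac{4}{55}$)
$I = -2$
$f = 0$ ($f = - 6 \cdot \frac{0}{5} = - 6 \cdot 0 \cdot \frac{1}{5} = \left(-6\right) 0 = 0$)
$F = - \frac{55}{4}$ ($F = \frac{1}{- \frac{4}{55}} = - \frac{55}{4} \approx -13.75$)
$H{\left(J \right)} = 0$ ($H{\left(J \right)} = - 2 \frac{0}{J} = \left(-2\right) 0 = 0$)
$F H{\left(I \right)} = \left(- \frac{55}{4}\right) 0 = 0$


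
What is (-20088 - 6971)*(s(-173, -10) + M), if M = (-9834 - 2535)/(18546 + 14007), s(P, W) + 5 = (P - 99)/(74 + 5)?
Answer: 204656254706/857229 ≈ 2.3874e+5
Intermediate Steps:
s(P, W) = -494/79 + P/79 (s(P, W) = -5 + (P - 99)/(74 + 5) = -5 + (-99 + P)/79 = -5 + (-99 + P)*(1/79) = -5 + (-99/79 + P/79) = -494/79 + P/79)
M = -4123/10851 (M = -12369/32553 = -12369*1/32553 = -4123/10851 ≈ -0.37996)
(-20088 - 6971)*(s(-173, -10) + M) = (-20088 - 6971)*((-494/79 + (1/79)*(-173)) - 4123/10851) = -27059*((-494/79 - 173/79) - 4123/10851) = -27059*(-667/79 - 4123/10851) = -27059*(-7563334/857229) = 204656254706/857229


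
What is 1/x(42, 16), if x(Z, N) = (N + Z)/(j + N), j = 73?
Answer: 89/58 ≈ 1.5345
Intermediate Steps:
x(Z, N) = (N + Z)/(73 + N)
1/x(42, 16) = 1/((16 + 42)/(73 + 16)) = 1/(58/89) = 89/58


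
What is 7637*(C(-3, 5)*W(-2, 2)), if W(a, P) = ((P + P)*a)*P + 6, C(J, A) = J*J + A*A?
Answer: -2596580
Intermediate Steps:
C(J, A) = A² + J² (C(J, A) = J² + A² = A² + J²)
W(a, P) = 6 + 2*a*P² (W(a, P) = ((2*P)*a)*P + 6 = (2*P*a)*P + 6 = 2*a*P² + 6 = 6 + 2*a*P²)
7637*(C(-3, 5)*W(-2, 2)) = 7637*((5² + (-3)²)*(6 + 2*(-2)*2²)) = 7637*((25 + 9)*(6 + 2*(-2)*4)) = 7637*(34*(6 - 16)) = 7637*(34*(-10)) = 7637*(-340) = -2596580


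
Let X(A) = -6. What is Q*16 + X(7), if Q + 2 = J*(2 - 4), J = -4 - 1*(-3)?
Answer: -6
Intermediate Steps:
J = -1 (J = -4 + 3 = -1)
Q = 0 (Q = -2 - (2 - 4) = -2 - 1*(-2) = -2 + 2 = 0)
Q*16 + X(7) = 0*16 - 6 = 0 - 6 = -6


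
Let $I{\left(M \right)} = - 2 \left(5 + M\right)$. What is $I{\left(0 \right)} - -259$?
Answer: $249$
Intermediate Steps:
$I{\left(M \right)} = -10 - 2 M$
$I{\left(0 \right)} - -259 = \left(-10 - 0\right) - -259 = \left(-10 + 0\right) + 259 = -10 + 259 = 249$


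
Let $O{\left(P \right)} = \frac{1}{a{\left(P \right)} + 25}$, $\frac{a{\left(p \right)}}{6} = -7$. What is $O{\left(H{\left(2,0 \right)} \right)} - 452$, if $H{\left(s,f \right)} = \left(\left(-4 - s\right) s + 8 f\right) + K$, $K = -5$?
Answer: $- \frac{7685}{17} \approx -452.06$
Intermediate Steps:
$a{\left(p \right)} = -42$ ($a{\left(p \right)} = 6 \left(-7\right) = -42$)
$H{\left(s,f \right)} = -5 + 8 f + s \left(-4 - s\right)$ ($H{\left(s,f \right)} = \left(\left(-4 - s\right) s + 8 f\right) - 5 = \left(s \left(-4 - s\right) + 8 f\right) - 5 = \left(8 f + s \left(-4 - s\right)\right) - 5 = -5 + 8 f + s \left(-4 - s\right)$)
$O{\left(P \right)} = - \frac{1}{17}$ ($O{\left(P \right)} = \frac{1}{-42 + 25} = \frac{1}{-17} = - \frac{1}{17}$)
$O{\left(H{\left(2,0 \right)} \right)} - 452 = - \frac{1}{17} - 452 = - \frac{7685}{17}$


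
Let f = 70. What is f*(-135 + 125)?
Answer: -700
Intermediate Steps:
f*(-135 + 125) = 70*(-135 + 125) = 70*(-10) = -700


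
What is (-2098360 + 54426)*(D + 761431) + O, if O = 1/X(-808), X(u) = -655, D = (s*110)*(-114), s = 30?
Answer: -515738313883871/655 ≈ -7.8739e+11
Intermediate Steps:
D = -376200 (D = (30*110)*(-114) = 3300*(-114) = -376200)
O = -1/655 (O = 1/(-655) = -1/655 ≈ -0.0015267)
(-2098360 + 54426)*(D + 761431) + O = (-2098360 + 54426)*(-376200 + 761431) - 1/655 = -2043934*385231 - 1/655 = -787386738754 - 1/655 = -515738313883871/655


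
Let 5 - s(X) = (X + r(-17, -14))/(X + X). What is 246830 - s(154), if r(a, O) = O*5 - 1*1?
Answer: 76022183/308 ≈ 2.4683e+5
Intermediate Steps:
r(a, O) = -1 + 5*O (r(a, O) = 5*O - 1 = -1 + 5*O)
s(X) = 5 - (-71 + X)/(2*X) (s(X) = 5 - (X + (-1 + 5*(-14)))/(X + X) = 5 - (X + (-1 - 70))/(2*X) = 5 - (X - 71)*1/(2*X) = 5 - (-71 + X)*1/(2*X) = 5 - (-71 + X)/(2*X))
246830 - s(154) = 246830 - (71 + 9*154)/(2*154) = 246830 - (71 + 1386)/(2*154) = 246830 - 1457/(2*154) = 246830 - 1*1457/308 = 246830 - 1457/308 = 76022183/308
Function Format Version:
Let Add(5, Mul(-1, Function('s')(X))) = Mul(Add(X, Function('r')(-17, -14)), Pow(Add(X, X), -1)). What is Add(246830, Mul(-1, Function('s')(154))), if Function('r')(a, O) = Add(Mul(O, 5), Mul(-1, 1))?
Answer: Rational(76022183, 308) ≈ 2.4683e+5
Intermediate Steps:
Function('r')(a, O) = Add(-1, Mul(5, O)) (Function('r')(a, O) = Add(Mul(5, O), -1) = Add(-1, Mul(5, O)))
Function('s')(X) = Add(5, Mul(Rational(-1, 2), Pow(X, -1), Add(-71, X))) (Function('s')(X) = Add(5, Mul(-1, Mul(Add(X, Add(-1, Mul(5, -14))), Pow(Add(X, X), -1)))) = Add(5, Mul(-1, Mul(Add(X, Add(-1, -70)), Pow(Mul(2, X), -1)))) = Add(5, Mul(-1, Mul(Add(X, -71), Mul(Rational(1, 2), Pow(X, -1))))) = Add(5, Mul(-1, Mul(Add(-71, X), Mul(Rational(1, 2), Pow(X, -1))))) = Add(5, Mul(-1, Mul(Rational(1, 2), Pow(X, -1), Add(-71, X)))) = Add(5, Mul(Rational(-1, 2), Pow(X, -1), Add(-71, X))))
Add(246830, Mul(-1, Function('s')(154))) = Add(246830, Mul(-1, Mul(Rational(1, 2), Pow(154, -1), Add(71, Mul(9, 154))))) = Add(246830, Mul(-1, Mul(Rational(1, 2), Rational(1, 154), Add(71, 1386)))) = Add(246830, Mul(-1, Mul(Rational(1, 2), Rational(1, 154), 1457))) = Add(246830, Mul(-1, Rational(1457, 308))) = Add(246830, Rational(-1457, 308)) = Rational(76022183, 308)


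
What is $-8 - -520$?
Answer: $512$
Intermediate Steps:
$-8 - -520 = -8 + 520 = 512$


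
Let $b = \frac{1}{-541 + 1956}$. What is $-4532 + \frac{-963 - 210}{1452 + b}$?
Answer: $- \frac{9313020887}{2054581} \approx -4532.8$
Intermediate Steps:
$b = \frac{1}{1415} \approx 0.00070671$
$-4532 + \frac{-963 - 210}{1452 + b} = -4532 + \frac{-963 - 210}{1452 + \frac{1}{1415}} = -4532 - \frac{1173}{\frac{2054581}{1415}} = -4532 - \frac{1659795}{2054581} = - \frac{9313020887}{2054581}$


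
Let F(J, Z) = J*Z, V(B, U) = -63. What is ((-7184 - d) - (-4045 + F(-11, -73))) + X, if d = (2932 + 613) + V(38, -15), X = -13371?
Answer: -20795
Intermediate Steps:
d = 3482 (d = (2932 + 613) - 63 = 3545 - 63 = 3482)
((-7184 - d) - (-4045 + F(-11, -73))) + X = ((-7184 - 1*3482) - (-4045 - 11*(-73))) - 13371 = ((-7184 - 3482) - (-4045 + 803)) - 13371 = (-10666 - 1*(-3242)) - 13371 = (-10666 + 3242) - 13371 = -7424 - 13371 = -20795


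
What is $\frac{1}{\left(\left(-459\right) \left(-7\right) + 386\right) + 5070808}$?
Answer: $\frac{1}{5074407} \approx 1.9707 \cdot 10^{-7}$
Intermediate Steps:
$\frac{1}{\left(\left(-459\right) \left(-7\right) + 386\right) + 5070808} = \frac{1}{\left(3213 + 386\right) + 5070808} = \frac{1}{3599 + 5070808} = \frac{1}{5074407}$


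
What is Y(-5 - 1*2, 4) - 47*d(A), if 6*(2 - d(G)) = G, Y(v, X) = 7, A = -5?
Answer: -757/6 ≈ -126.17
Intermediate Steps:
d(G) = 2 - G/6
Y(-5 - 1*2, 4) - 47*d(A) = 7 - 47*(2 - 1/6*(-5)) = 7 - 47*(2 + 5/6) = 7 - 47*17/6 = 7 - 799/6 = -757/6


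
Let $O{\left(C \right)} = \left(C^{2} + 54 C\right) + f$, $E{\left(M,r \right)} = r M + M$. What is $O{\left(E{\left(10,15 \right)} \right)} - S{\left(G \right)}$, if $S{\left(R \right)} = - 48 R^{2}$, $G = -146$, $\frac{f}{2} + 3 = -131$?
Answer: $1057140$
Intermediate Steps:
$f = -268$ ($f = -6 + 2 \left(-131\right) = -6 - 262 = -268$)
$E{\left(M,r \right)} = M + M r$ ($E{\left(M,r \right)} = M r + M = M + M r$)
$O{\left(C \right)} = -268 + C^{2} + 54 C$ ($O{\left(C \right)} = \left(C^{2} + 54 C\right) - 268 = -268 + C^{2} + 54 C$)
$O{\left(E{\left(10,15 \right)} \right)} - S{\left(G \right)} = \left(-268 + \left(10 \left(1 + 15\right)\right)^{2} + 54 \cdot 10 \left(1 + 15\right)\right) - - 48 \left(-146\right)^{2} = \left(-268 + \left(10 \cdot 16\right)^{2} + 54 \cdot 10 \cdot 16\right) - \left(-48\right) 21316 = \left(-268 + 160^{2} + 54 \cdot 160\right) - -1023168 = \left(-268 + 25600 + 8640\right) + 1023168 = 33972 + 1023168 = 1057140$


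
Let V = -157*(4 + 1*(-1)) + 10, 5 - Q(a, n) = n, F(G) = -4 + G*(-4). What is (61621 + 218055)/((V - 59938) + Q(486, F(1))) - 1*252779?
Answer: -7632296185/30193 ≈ -2.5278e+5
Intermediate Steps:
F(G) = -4 - 4*G
Q(a, n) = 5 - n
V = -461 (V = -157*(4 - 1) + 10 = -157*3 + 10 = -471 + 10 = -461)
(61621 + 218055)/((V - 59938) + Q(486, F(1))) - 1*252779 = (61621 + 218055)/((-461 - 59938) + (5 - (-4 - 4*1))) - 1*252779 = 279676/(-60399 + (5 - (-4 - 4))) - 252779 = 279676/(-60399 + (5 - 1*(-8))) - 252779 = 279676/(-60399 + (5 + 8)) - 252779 = 279676/(-60399 + 13) - 252779 = 279676/(-60386) - 252779 = 279676*(-1/60386) - 252779 = -139838/30193 - 252779 = -7632296185/30193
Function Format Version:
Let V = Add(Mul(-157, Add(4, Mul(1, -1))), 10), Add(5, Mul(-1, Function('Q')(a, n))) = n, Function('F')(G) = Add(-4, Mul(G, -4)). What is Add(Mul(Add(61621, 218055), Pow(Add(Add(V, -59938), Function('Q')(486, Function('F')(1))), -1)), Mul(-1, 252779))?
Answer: Rational(-7632296185, 30193) ≈ -2.5278e+5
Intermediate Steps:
Function('F')(G) = Add(-4, Mul(-4, G))
Function('Q')(a, n) = Add(5, Mul(-1, n))
V = -461 (V = Add(Mul(-157, Add(4, -1)), 10) = Add(Mul(-157, 3), 10) = Add(-471, 10) = -461)
Add(Mul(Add(61621, 218055), Pow(Add(Add(V, -59938), Function('Q')(486, Function('F')(1))), -1)), Mul(-1, 252779)) = Add(Mul(Add(61621, 218055), Pow(Add(Add(-461, -59938), Add(5, Mul(-1, Add(-4, Mul(-4, 1))))), -1)), Mul(-1, 252779)) = Add(Mul(279676, Pow(Add(-60399, Add(5, Mul(-1, Add(-4, -4)))), -1)), -252779) = Add(Mul(279676, Pow(Add(-60399, Add(5, Mul(-1, -8))), -1)), -252779) = Add(Mul(279676, Pow(Add(-60399, Add(5, 8)), -1)), -252779) = Add(Mul(279676, Pow(Add(-60399, 13), -1)), -252779) = Add(Mul(279676, Pow(-60386, -1)), -252779) = Add(Mul(279676, Rational(-1, 60386)), -252779) = Add(Rational(-139838, 30193), -252779) = Rational(-7632296185, 30193)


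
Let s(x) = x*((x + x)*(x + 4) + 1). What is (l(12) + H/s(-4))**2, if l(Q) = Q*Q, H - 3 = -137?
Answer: 126025/4 ≈ 31506.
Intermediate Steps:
H = -134 (H = 3 - 137 = -134)
s(x) = x*(1 + 2*x*(4 + x)) (s(x) = x*((2*x)*(4 + x) + 1) = x*(2*x*(4 + x) + 1) = x*(1 + 2*x*(4 + x)))
l(Q) = Q**2
(l(12) + H/s(-4))**2 = (12**2 - 134*(-1/(4*(1 + 2*(-4)**2 + 8*(-4)))))**2 = (144 - 134*(-1/(4*(1 + 2*16 - 32))))**2 = (144 - 134*(-1/(4*(1 + 32 - 32))))**2 = (144 - 134/((-4*1)))**2 = (144 - 134/(-4))**2 = (144 - 134*(-1/4))**2 = (144 + 67/2)**2 = (355/2)**2 = 126025/4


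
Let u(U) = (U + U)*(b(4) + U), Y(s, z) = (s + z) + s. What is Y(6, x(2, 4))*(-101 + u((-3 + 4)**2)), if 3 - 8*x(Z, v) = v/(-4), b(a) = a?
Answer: -2275/2 ≈ -1137.5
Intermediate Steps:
x(Z, v) = 3/8 + v/32 (x(Z, v) = 3/8 - v/(8*(-4)) = 3/8 - v*(-1)/(8*4) = 3/8 - (-1)*v/32 = 3/8 + v/32)
Y(s, z) = z + 2*s
u(U) = 2*U*(4 + U) (u(U) = (U + U)*(4 + U) = (2*U)*(4 + U) = 2*U*(4 + U))
Y(6, x(2, 4))*(-101 + u((-3 + 4)**2)) = ((3/8 + (1/32)*4) + 2*6)*(-101 + 2*(-3 + 4)**2*(4 + (-3 + 4)**2)) = ((3/8 + 1/8) + 12)*(-101 + 2*1**2*(4 + 1**2)) = (1/2 + 12)*(-101 + 2*1*(4 + 1)) = 25*(-101 + 2*1*5)/2 = 25*(-101 + 10)/2 = (25/2)*(-91) = -2275/2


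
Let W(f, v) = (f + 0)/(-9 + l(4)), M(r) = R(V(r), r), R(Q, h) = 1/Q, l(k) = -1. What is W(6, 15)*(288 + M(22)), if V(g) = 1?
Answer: -867/5 ≈ -173.40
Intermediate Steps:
M(r) = 1 (M(r) = 1/1 = 1)
W(f, v) = -f/10 (W(f, v) = (f + 0)/(-9 - 1) = f/(-10) = f*(-⅒) = -f/10)
W(6, 15)*(288 + M(22)) = (-⅒*6)*(288 + 1) = -⅗*289 = -867/5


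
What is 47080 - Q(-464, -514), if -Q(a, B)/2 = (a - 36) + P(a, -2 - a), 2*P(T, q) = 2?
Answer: 46082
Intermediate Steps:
P(T, q) = 1 (P(T, q) = (½)*2 = 1)
Q(a, B) = 70 - 2*a (Q(a, B) = -2*((a - 36) + 1) = -2*((-36 + a) + 1) = -2*(-35 + a) = 70 - 2*a)
47080 - Q(-464, -514) = 47080 - (70 - 2*(-464)) = 47080 - (70 + 928) = 47080 - 1*998 = 47080 - 998 = 46082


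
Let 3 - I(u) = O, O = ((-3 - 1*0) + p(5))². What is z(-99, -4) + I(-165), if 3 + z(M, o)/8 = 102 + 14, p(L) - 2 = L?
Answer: 891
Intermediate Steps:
p(L) = 2 + L
z(M, o) = 904 (z(M, o) = -24 + 8*(102 + 14) = -24 + 8*116 = -24 + 928 = 904)
O = 16 (O = ((-3 - 1*0) + (2 + 5))² = ((-3 + 0) + 7)² = (-3 + 7)² = 4² = 16)
I(u) = -13 (I(u) = 3 - 1*16 = 3 - 16 = -13)
z(-99, -4) + I(-165) = 904 - 13 = 891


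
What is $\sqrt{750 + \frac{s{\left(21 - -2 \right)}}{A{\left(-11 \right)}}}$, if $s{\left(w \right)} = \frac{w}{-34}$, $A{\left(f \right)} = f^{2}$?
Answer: $\frac{\sqrt{104906218}}{374} \approx 27.386$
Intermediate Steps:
$s{\left(w \right)} = - \frac{w}{34}$ ($s{\left(w \right)} = w \left(- \frac{1}{34}\right) = - \frac{w}{34}$)
$\sqrt{750 + \frac{s{\left(21 - -2 \right)}}{A{\left(-11 \right)}}} = \sqrt{750 + \frac{\left(- \frac{1}{34}\right) \left(21 - -2\right)}{\left(-11\right)^{2}}} = \sqrt{750 + \frac{\left(- \frac{1}{34}\right) \left(21 + 2\right)}{121}} = \sqrt{750 + \left(- \frac{1}{34}\right) 23 \cdot \frac{1}{121}} = \sqrt{750 - \frac{23}{4114}} = \sqrt{\frac{3085477}{4114}} = \frac{\sqrt{104906218}}{374}$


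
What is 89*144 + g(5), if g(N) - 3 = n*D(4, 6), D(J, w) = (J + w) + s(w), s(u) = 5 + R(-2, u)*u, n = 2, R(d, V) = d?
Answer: 12825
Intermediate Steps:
s(u) = 5 - 2*u
D(J, w) = 5 + J - w (D(J, w) = (J + w) + (5 - 2*w) = 5 + J - w)
g(N) = 9 (g(N) = 3 + 2*(5 + 4 - 1*6) = 3 + 2*(5 + 4 - 6) = 3 + 2*3 = 3 + 6 = 9)
89*144 + g(5) = 89*144 + 9 = 12816 + 9 = 12825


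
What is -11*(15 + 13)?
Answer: -308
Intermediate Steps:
-11*(15 + 13) = -11*28 = -308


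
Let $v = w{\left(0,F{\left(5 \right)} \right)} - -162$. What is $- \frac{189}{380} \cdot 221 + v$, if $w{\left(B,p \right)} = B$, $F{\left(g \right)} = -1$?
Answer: $\frac{19791}{380} \approx 52.082$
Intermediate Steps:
$v = 162$ ($v = 0 - -162 = 0 + 162 = 162$)
$- \frac{189}{380} \cdot 221 + v = - \frac{189}{380} \cdot 221 + 162 = \left(-189\right) \frac{1}{380} \cdot 221 + 162 = \left(- \frac{189}{380}\right) 221 + 162 = - \frac{41769}{380} + 162 = \frac{19791}{380}$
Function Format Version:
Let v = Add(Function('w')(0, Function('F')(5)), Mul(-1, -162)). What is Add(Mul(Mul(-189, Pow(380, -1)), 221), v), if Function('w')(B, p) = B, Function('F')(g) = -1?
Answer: Rational(19791, 380) ≈ 52.082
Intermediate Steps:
v = 162 (v = Add(0, Mul(-1, -162)) = Add(0, 162) = 162)
Add(Mul(Mul(-189, Pow(380, -1)), 221), v) = Add(Mul(Mul(-189, Pow(380, -1)), 221), 162) = Add(Mul(Mul(-189, Rational(1, 380)), 221), 162) = Add(Mul(Rational(-189, 380), 221), 162) = Add(Rational(-41769, 380), 162) = Rational(19791, 380)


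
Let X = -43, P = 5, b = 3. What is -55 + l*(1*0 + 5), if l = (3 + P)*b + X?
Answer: -150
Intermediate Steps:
l = -19 (l = (3 + 5)*3 - 43 = 8*3 - 43 = 24 - 43 = -19)
-55 + l*(1*0 + 5) = -55 - 19*(1*0 + 5) = -55 - 19*(0 + 5) = -55 - 19*5 = -55 - 95 = -150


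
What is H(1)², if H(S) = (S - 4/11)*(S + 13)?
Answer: 9604/121 ≈ 79.372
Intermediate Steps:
H(S) = (13 + S)*(-4/11 + S) (H(S) = (S - 4*1/11)*(13 + S) = (S - 4/11)*(13 + S) = (-4/11 + S)*(13 + S) = (13 + S)*(-4/11 + S))
H(1)² = (-52/11 + 1² + (139/11)*1)² = (-52/11 + 1 + 139/11)² = (98/11)² = 9604/121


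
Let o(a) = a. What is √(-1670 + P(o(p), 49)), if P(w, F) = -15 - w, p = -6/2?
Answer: 29*I*√2 ≈ 41.012*I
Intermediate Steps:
p = -3 (p = -6*½ = -3)
√(-1670 + P(o(p), 49)) = √(-1670 + (-15 - 1*(-3))) = √(-1670 + (-15 + 3)) = √(-1670 - 12) = √(-1682) = 29*I*√2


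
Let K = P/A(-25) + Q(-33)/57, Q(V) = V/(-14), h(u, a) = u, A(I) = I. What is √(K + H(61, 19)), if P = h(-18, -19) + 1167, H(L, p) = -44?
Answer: I*√159057094/1330 ≈ 9.4825*I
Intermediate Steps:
Q(V) = -V/14 (Q(V) = V*(-1/14) = -V/14)
P = 1149 (P = -18 + 1167 = 1149)
K = -305359/6650 (K = 1149/(-25) - 1/14*(-33)/57 = 1149*(-1/25) + (33/14)*(1/57) = -1149/25 + 11/266 = -305359/6650 ≈ -45.919)
√(K + H(61, 19)) = √(-305359/6650 - 44) = √(-597959/6650) = I*√159057094/1330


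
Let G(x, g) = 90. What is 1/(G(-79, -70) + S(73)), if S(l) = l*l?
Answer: 1/5419 ≈ 0.00018454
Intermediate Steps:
S(l) = l²
1/(G(-79, -70) + S(73)) = 1/(90 + 73²) = 1/(90 + 5329) = 1/5419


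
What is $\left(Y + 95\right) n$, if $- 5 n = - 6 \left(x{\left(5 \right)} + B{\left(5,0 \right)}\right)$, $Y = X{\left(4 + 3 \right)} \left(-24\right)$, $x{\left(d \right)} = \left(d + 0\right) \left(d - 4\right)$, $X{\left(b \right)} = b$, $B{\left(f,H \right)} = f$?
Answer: $-876$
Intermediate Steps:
$x{\left(d \right)} = d \left(-4 + d\right)$
$Y = -168$ ($Y = \left(4 + 3\right) \left(-24\right) = 7 \left(-24\right) = -168$)
$n = 12$ ($n = - \frac{\left(-6\right) \left(5 \left(-4 + 5\right) + 5\right)}{5} = - \frac{\left(-6\right) \left(5 \cdot 1 + 5\right)}{5} = - \frac{\left(-6\right) \left(5 + 5\right)}{5} = - \frac{\left(-6\right) 10}{5} = \left(- \frac{1}{5}\right) \left(-60\right) = 12$)
$\left(Y + 95\right) n = \left(-168 + 95\right) 12 = \left(-73\right) 12 = -876$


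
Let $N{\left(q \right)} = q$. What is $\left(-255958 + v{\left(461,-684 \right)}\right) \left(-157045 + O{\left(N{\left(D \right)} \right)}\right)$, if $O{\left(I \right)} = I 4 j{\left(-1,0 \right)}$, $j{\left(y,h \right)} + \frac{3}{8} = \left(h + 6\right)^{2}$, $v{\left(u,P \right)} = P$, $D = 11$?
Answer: $39902056555$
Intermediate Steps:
$j{\left(y,h \right)} = - \frac{3}{8} + \left(6 + h\right)^{2}$ ($j{\left(y,h \right)} = - \frac{3}{8} + \left(h + 6\right)^{2} = - \frac{3}{8} + \left(6 + h\right)^{2}$)
$O{\left(I \right)} = \frac{285 I}{2}$ ($O{\left(I \right)} = I 4 \left(- \frac{3}{8} + \left(6 + 0\right)^{2}\right) = 4 I \left(- \frac{3}{8} + 6^{2}\right) = 4 I \left(- \frac{3}{8} + 36\right) = 4 I \frac{285}{8} = \frac{285 I}{2}$)
$\left(-255958 + v{\left(461,-684 \right)}\right) \left(-157045 + O{\left(N{\left(D \right)} \right)}\right) = \left(-255958 - 684\right) \left(-157045 + \frac{285}{2} \cdot 11\right) = - 256642 \left(-157045 + \frac{3135}{2}\right) = \left(-256642\right) \left(- \frac{310955}{2}\right) = 39902056555$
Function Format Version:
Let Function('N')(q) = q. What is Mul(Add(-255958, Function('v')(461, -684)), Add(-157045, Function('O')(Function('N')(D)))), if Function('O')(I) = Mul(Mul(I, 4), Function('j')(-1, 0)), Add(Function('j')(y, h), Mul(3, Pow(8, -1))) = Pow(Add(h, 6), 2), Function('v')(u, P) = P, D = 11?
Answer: 39902056555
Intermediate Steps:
Function('j')(y, h) = Add(Rational(-3, 8), Pow(Add(6, h), 2)) (Function('j')(y, h) = Add(Rational(-3, 8), Pow(Add(h, 6), 2)) = Add(Rational(-3, 8), Pow(Add(6, h), 2)))
Function('O')(I) = Mul(Rational(285, 2), I) (Function('O')(I) = Mul(Mul(I, 4), Add(Rational(-3, 8), Pow(Add(6, 0), 2))) = Mul(Mul(4, I), Add(Rational(-3, 8), Pow(6, 2))) = Mul(Mul(4, I), Add(Rational(-3, 8), 36)) = Mul(Mul(4, I), Rational(285, 8)) = Mul(Rational(285, 2), I))
Mul(Add(-255958, Function('v')(461, -684)), Add(-157045, Function('O')(Function('N')(D)))) = Mul(Add(-255958, -684), Add(-157045, Mul(Rational(285, 2), 11))) = Mul(-256642, Add(-157045, Rational(3135, 2))) = Mul(-256642, Rational(-310955, 2)) = 39902056555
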